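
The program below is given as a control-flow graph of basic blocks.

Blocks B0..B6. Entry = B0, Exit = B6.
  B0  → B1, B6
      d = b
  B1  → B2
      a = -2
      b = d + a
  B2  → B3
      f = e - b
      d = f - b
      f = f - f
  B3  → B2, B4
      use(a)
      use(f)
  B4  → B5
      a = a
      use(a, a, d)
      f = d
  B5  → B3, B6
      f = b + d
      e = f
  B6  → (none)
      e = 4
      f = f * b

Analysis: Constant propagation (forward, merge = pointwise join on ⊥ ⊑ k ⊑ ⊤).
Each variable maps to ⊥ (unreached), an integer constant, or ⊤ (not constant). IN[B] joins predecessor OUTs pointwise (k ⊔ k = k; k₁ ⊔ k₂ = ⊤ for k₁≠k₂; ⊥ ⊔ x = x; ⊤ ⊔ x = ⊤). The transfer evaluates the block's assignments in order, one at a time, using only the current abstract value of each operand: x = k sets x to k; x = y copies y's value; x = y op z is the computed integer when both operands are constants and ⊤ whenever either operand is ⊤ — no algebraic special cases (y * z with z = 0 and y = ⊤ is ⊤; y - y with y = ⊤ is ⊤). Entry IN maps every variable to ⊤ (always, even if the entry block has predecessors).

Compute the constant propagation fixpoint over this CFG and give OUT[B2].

Answer: {a: -2, b: ⊤, c: ⊤, d: ⊤, e: ⊤, f: ⊤}

Derivation:
Converged values:
  B0:  IN=(all ⊤)  OUT=(all ⊤)
  B1:  IN=(all ⊤)  OUT={a:-2; rest ⊤}
  B2:  IN={a:-2; rest ⊤}  OUT={a:-2; rest ⊤}
  B3:  IN={a:-2; rest ⊤}  OUT={a:-2; rest ⊤}
  B4:  IN={a:-2; rest ⊤}  OUT={a:-2; rest ⊤}
  B5:  IN={a:-2; rest ⊤}  OUT={a:-2; rest ⊤}
  B6:  IN=(all ⊤)  OUT={e:4; rest ⊤}

Merge at B2: IN[B2] = OUT[B1] ⊔ OUT[B3] = {a: -2, b: ⊤, c: ⊤, d: ⊤, e: ⊤, f: ⊤}
Applying B2's transfer function to that IN value gives OUT[B2] (row B2 above).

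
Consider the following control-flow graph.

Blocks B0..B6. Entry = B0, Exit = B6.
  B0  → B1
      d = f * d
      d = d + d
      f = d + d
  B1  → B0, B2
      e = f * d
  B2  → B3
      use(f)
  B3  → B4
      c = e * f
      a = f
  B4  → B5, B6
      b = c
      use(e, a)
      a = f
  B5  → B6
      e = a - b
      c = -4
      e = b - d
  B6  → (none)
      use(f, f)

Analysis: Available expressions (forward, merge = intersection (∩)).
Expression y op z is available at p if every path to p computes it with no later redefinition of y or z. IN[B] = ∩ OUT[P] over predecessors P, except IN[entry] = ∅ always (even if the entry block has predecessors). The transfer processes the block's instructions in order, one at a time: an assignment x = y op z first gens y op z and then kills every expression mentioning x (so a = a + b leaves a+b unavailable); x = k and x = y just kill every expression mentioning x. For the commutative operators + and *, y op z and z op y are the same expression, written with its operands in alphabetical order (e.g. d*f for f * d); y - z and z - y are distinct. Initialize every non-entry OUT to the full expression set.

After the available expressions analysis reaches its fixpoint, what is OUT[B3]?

Answer: {d*f, d+d, e*f}

Working:
Fixpoint table:
  B0:   IN={}   OUT={d+d}
  B1:   IN={d+d}   OUT={d*f, d+d}
  B2:   IN={d*f, d+d}   OUT={d*f, d+d}
  B3:   IN={d*f, d+d}   OUT={d*f, d+d, e*f}
  B4:   IN={d*f, d+d, e*f}   OUT={d*f, d+d, e*f}
  B5:   IN={d*f, d+d, e*f}   OUT={a-b, b-d, d*f, d+d}
  B6:   IN={d*f, d+d}   OUT={d*f, d+d}

Merge at B3: IN[B3] = OUT[B2] = {d*f, d+d}
Applying B3's transfer function to that IN value gives OUT[B3] (row B3 above).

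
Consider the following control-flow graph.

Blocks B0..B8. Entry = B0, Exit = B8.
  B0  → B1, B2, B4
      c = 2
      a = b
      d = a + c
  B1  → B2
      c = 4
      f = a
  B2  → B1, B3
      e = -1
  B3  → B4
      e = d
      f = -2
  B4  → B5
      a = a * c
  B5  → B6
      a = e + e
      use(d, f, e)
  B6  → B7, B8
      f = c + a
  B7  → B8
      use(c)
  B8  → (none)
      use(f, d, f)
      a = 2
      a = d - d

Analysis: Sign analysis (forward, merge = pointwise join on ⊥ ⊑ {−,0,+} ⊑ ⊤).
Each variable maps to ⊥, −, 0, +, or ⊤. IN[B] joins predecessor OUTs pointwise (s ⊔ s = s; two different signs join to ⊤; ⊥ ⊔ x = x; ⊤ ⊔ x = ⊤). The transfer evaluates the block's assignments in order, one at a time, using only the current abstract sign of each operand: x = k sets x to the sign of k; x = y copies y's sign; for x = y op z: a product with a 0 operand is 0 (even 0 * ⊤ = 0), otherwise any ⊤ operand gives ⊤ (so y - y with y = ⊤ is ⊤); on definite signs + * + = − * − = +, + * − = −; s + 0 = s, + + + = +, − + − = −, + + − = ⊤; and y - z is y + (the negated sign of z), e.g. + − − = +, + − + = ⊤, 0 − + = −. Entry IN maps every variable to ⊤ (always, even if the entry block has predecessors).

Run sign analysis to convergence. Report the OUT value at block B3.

Answer: {a: ⊤, b: ⊤, c: +, d: ⊤, e: ⊤, f: -}

Trace:
Fixpoint table:
  B0:  IN=(all ⊤)  OUT={c:+; rest ⊤}
  B1:  IN={c:+; rest ⊤}  OUT={c:+; rest ⊤}
  B2:  IN={c:+; rest ⊤}  OUT={c:+, e:-; rest ⊤}
  B3:  IN={c:+, e:-; rest ⊤}  OUT={c:+, f:-; rest ⊤}
  B4:  IN={c:+; rest ⊤}  OUT={c:+; rest ⊤}
  B5:  IN={c:+; rest ⊤}  OUT={c:+; rest ⊤}
  B6:  IN={c:+; rest ⊤}  OUT={c:+; rest ⊤}
  B7:  IN={c:+; rest ⊤}  OUT={c:+; rest ⊤}
  B8:  IN={c:+; rest ⊤}  OUT={c:+; rest ⊤}

Merge at B3: IN[B3] = OUT[B2] = {a: ⊤, b: ⊤, c: +, d: ⊤, e: -, f: ⊤}
Applying B3's transfer function to that IN value gives OUT[B3] (row B3 above).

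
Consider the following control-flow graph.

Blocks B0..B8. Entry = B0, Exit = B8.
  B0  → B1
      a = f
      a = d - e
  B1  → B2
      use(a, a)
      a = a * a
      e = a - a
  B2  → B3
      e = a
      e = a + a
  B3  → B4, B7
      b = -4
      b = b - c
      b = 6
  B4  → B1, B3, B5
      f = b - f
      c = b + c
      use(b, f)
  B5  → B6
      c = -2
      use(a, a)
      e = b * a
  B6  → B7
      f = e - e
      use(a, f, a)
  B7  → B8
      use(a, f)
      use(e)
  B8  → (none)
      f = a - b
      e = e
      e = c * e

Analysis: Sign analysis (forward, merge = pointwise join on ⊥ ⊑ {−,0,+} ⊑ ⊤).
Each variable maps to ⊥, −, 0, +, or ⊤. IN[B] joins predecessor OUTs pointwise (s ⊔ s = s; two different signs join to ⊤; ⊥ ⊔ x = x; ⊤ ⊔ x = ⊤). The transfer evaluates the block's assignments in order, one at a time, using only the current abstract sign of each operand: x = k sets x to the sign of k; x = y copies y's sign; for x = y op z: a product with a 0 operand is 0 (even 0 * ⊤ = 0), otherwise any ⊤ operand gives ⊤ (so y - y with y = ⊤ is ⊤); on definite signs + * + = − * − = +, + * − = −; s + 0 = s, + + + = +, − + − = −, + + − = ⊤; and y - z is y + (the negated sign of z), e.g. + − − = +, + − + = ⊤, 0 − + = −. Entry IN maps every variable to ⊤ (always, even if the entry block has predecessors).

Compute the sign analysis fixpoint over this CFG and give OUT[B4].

Converged values:
  B0:  IN=(all ⊤)  OUT=(all ⊤)
  B1:  IN=(all ⊤)  OUT=(all ⊤)
  B2:  IN=(all ⊤)  OUT=(all ⊤)
  B3:  IN=(all ⊤)  OUT={b:+; rest ⊤}
  B4:  IN={b:+; rest ⊤}  OUT={b:+; rest ⊤}
  B5:  IN={b:+; rest ⊤}  OUT={b:+, c:-; rest ⊤}
  B6:  IN={b:+, c:-; rest ⊤}  OUT={b:+, c:-; rest ⊤}
  B7:  IN={b:+; rest ⊤}  OUT={b:+; rest ⊤}
  B8:  IN={b:+; rest ⊤}  OUT={b:+; rest ⊤}

Merge at B4: IN[B4] = OUT[B3] = {a: ⊤, b: +, c: ⊤, d: ⊤, e: ⊤, f: ⊤}
Applying B4's transfer function to that IN value gives OUT[B4] (row B4 above).

Answer: {a: ⊤, b: +, c: ⊤, d: ⊤, e: ⊤, f: ⊤}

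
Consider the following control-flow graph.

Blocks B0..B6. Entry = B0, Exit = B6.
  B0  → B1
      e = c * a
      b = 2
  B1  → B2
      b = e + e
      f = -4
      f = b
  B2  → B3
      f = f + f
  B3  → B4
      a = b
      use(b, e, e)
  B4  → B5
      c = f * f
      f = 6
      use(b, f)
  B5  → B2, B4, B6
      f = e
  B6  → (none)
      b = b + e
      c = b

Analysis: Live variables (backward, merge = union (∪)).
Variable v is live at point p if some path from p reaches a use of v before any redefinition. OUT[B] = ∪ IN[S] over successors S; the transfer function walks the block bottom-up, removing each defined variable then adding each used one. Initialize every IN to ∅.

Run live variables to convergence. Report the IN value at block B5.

Answer: {b, e}

Derivation:
Converged values:
  B0:   IN={a, c}   OUT={e}
  B1:   IN={e}   OUT={b, e, f}
  B2:   IN={b, e, f}   OUT={b, e, f}
  B3:   IN={b, e, f}   OUT={b, e, f}
  B4:   IN={b, e, f}   OUT={b, e}
  B5:   IN={b, e}   OUT={b, e, f}
  B6:   IN={b, e}   OUT={}

Merge at B5: OUT[B5] = IN[B2] ⊔ IN[B4] ⊔ IN[B6] = {b, e, f}
Applying B5's transfer function to that OUT value gives IN[B5] (row B5 above).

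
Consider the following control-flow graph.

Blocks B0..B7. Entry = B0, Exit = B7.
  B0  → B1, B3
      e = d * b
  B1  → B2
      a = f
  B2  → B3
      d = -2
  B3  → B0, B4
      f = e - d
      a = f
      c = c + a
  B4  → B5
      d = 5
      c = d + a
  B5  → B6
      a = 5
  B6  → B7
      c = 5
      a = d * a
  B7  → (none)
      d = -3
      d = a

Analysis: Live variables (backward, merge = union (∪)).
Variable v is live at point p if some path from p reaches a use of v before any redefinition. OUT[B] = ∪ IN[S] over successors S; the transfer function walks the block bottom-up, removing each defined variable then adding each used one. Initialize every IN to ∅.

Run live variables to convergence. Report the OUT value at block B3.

Fixpoint table:
  B0: | IN={b, c, d, f} | OUT={b, c, d, e, f}
  B1: | IN={b, c, e, f} | OUT={b, c, e}
  B2: | IN={b, c, e} | OUT={b, c, d, e}
  B3: | IN={b, c, d, e} | OUT={a, b, c, d, f}
  B4: | IN={a} | OUT={d}
  B5: | IN={d} | OUT={a, d}
  B6: | IN={a, d} | OUT={a}
  B7: | IN={a} | OUT={}

Merge at B3: OUT[B3] = IN[B0] ⊔ IN[B4] = {a, b, c, d, f}

Answer: {a, b, c, d, f}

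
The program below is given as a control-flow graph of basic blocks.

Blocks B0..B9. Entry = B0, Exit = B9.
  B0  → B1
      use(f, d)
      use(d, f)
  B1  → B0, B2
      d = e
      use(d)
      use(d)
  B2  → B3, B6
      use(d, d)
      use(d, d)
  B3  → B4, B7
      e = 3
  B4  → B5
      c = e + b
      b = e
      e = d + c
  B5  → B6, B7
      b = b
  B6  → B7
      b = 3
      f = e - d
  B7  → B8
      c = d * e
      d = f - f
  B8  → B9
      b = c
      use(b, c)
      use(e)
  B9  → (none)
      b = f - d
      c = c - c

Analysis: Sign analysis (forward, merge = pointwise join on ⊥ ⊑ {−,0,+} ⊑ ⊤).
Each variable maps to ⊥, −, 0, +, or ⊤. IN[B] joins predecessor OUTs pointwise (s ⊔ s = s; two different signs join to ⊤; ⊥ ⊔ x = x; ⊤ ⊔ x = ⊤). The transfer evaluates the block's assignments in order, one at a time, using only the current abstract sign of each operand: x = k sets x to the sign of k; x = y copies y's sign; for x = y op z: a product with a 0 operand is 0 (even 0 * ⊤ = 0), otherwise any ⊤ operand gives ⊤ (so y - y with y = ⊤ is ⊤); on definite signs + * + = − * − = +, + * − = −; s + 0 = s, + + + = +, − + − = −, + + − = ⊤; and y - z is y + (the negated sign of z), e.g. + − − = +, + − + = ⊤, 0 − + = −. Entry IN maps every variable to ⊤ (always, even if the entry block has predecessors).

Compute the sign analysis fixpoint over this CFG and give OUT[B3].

Answer: {a: ⊤, b: ⊤, c: ⊤, d: ⊤, e: +, f: ⊤}

Working:
Fixpoint table:
  B0:   IN=(all ⊤)   OUT=(all ⊤)
  B1:   IN=(all ⊤)   OUT=(all ⊤)
  B2:   IN=(all ⊤)   OUT=(all ⊤)
  B3:   IN=(all ⊤)   OUT={e:+; rest ⊤}
  B4:   IN={e:+; rest ⊤}   OUT={b:+; rest ⊤}
  B5:   IN={b:+; rest ⊤}   OUT={b:+; rest ⊤}
  B6:   IN=(all ⊤)   OUT={b:+; rest ⊤}
  B7:   IN=(all ⊤)   OUT=(all ⊤)
  B8:   IN=(all ⊤)   OUT=(all ⊤)
  B9:   IN=(all ⊤)   OUT=(all ⊤)

Merge at B3: IN[B3] = OUT[B2] = {a: ⊤, b: ⊤, c: ⊤, d: ⊤, e: ⊤, f: ⊤}
Applying B3's transfer function to that IN value gives OUT[B3] (row B3 above).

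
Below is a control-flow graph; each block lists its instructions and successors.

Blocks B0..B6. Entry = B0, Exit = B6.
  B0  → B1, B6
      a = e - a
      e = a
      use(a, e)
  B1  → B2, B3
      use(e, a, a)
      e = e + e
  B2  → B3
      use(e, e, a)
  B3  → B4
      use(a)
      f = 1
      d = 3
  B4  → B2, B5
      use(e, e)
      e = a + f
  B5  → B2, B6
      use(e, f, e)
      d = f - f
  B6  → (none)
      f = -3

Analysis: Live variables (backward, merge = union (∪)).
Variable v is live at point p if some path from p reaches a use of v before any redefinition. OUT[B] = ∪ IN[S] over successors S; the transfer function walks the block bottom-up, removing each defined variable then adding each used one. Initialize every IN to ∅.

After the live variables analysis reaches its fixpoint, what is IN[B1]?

Answer: {a, e}

Working:
Fixpoint table:
  B0: | IN={a, e} | OUT={a, e}
  B1: | IN={a, e} | OUT={a, e}
  B2: | IN={a, e} | OUT={a, e}
  B3: | IN={a, e} | OUT={a, e, f}
  B4: | IN={a, e, f} | OUT={a, e, f}
  B5: | IN={a, e, f} | OUT={a, e}
  B6: | IN={} | OUT={}

Merge at B1: OUT[B1] = IN[B2] ⊔ IN[B3] = {a, e}
Applying B1's transfer function to that OUT value gives IN[B1] (row B1 above).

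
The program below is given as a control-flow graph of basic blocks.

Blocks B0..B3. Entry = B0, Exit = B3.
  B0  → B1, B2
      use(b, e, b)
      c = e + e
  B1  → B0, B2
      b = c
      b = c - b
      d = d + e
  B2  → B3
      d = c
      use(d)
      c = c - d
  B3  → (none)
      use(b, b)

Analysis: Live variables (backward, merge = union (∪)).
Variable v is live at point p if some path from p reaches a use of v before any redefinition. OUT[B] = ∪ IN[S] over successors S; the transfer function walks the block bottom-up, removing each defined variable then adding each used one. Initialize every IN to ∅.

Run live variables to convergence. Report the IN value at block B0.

Converged values:
  B0:   IN={b, d, e}   OUT={b, c, d, e}
  B1:   IN={c, d, e}   OUT={b, c, d, e}
  B2:   IN={b, c}   OUT={b}
  B3:   IN={b}   OUT={}

Merge at B0: OUT[B0] = IN[B1] ⊔ IN[B2] = {b, c, d, e}
Applying B0's transfer function to that OUT value gives IN[B0] (row B0 above).

Answer: {b, d, e}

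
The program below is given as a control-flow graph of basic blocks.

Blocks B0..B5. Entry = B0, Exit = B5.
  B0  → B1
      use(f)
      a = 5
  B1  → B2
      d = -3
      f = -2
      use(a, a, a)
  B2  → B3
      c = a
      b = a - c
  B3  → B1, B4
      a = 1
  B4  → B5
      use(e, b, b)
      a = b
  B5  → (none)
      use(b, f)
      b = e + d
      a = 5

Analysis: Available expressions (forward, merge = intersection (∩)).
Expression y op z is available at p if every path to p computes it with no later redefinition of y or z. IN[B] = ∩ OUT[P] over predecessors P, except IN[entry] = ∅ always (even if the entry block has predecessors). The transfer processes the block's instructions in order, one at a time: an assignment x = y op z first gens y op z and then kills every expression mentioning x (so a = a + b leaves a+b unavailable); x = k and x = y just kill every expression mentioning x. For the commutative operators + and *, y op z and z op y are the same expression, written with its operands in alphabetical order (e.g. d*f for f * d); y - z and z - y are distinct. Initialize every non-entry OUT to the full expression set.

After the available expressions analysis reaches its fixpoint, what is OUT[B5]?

Fixpoint table:
  B0:  IN={}  OUT={}
  B1:  IN={}  OUT={}
  B2:  IN={}  OUT={a-c}
  B3:  IN={a-c}  OUT={}
  B4:  IN={}  OUT={}
  B5:  IN={}  OUT={d+e}

Merge at B5: IN[B5] = OUT[B4] = {}
Applying B5's transfer function to that IN value gives OUT[B5] (row B5 above).

Answer: {d+e}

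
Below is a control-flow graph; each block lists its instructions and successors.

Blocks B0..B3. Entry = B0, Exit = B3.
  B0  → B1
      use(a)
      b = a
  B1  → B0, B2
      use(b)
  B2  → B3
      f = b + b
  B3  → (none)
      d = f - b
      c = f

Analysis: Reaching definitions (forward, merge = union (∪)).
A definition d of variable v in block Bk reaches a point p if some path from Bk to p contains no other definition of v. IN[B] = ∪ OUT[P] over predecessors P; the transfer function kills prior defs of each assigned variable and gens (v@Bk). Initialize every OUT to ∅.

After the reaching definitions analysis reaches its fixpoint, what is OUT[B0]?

Per-block solution:
  B0:   IN={b@B0}   OUT={b@B0}
  B1:   IN={b@B0}   OUT={b@B0}
  B2:   IN={b@B0}   OUT={b@B0, f@B2}
  B3:   IN={b@B0, f@B2}   OUT={b@B0, c@B3, d@B3, f@B2}

Merge at B0 (entry node, so the boundary value {} is joined with the incoming edge(s)): IN[B0] = {} ⊔ OUT[B1] = {b@B0}
Applying B0's transfer function to that IN value gives OUT[B0] (row B0 above).

Answer: {b@B0}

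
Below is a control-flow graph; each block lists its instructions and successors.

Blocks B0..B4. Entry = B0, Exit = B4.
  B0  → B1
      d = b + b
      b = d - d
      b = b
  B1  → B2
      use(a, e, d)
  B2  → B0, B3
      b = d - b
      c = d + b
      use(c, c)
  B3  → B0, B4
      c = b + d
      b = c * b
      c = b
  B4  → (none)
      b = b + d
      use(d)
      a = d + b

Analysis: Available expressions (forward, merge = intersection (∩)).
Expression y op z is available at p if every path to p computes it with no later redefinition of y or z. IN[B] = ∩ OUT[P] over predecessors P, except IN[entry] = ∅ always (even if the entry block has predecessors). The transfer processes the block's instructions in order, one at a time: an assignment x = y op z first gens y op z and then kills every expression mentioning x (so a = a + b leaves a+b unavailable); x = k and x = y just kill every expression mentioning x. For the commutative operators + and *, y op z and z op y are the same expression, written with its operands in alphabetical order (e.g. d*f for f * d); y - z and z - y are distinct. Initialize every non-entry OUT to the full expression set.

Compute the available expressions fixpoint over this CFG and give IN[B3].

Answer: {b+d, d-d}

Trace:
Per-block solution:
  B0:  IN={}  OUT={d-d}
  B1:  IN={d-d}  OUT={d-d}
  B2:  IN={d-d}  OUT={b+d, d-d}
  B3:  IN={b+d, d-d}  OUT={d-d}
  B4:  IN={d-d}  OUT={b+d, d-d}

Merge at B3: IN[B3] = OUT[B2] = {b+d, d-d}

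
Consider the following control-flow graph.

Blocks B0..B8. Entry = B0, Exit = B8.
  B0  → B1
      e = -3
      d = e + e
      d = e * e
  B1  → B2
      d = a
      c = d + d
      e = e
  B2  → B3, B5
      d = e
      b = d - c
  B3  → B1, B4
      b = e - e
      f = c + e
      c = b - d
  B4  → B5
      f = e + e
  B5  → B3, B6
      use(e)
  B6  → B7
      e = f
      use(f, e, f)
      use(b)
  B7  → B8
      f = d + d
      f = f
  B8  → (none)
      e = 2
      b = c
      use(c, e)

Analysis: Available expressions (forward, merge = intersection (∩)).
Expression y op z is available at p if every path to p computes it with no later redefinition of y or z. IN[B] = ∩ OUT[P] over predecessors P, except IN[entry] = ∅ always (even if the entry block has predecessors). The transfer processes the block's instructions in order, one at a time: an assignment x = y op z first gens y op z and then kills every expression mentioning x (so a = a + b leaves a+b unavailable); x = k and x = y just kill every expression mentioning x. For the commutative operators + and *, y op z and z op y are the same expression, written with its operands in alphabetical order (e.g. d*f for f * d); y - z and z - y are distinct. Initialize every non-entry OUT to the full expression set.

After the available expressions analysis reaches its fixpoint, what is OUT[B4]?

Converged values:
  B0:   IN={}   OUT={e*e, e+e}
  B1:   IN={}   OUT={d+d}
  B2:   IN={d+d}   OUT={d-c}
  B3:   IN={}   OUT={b-d, e-e}
  B4:   IN={b-d, e-e}   OUT={b-d, e+e, e-e}
  B5:   IN={}   OUT={}
  B6:   IN={}   OUT={}
  B7:   IN={}   OUT={d+d}
  B8:   IN={d+d}   OUT={d+d}

Merge at B4: IN[B4] = OUT[B3] = {b-d, e-e}
Applying B4's transfer function to that IN value gives OUT[B4] (row B4 above).

Answer: {b-d, e+e, e-e}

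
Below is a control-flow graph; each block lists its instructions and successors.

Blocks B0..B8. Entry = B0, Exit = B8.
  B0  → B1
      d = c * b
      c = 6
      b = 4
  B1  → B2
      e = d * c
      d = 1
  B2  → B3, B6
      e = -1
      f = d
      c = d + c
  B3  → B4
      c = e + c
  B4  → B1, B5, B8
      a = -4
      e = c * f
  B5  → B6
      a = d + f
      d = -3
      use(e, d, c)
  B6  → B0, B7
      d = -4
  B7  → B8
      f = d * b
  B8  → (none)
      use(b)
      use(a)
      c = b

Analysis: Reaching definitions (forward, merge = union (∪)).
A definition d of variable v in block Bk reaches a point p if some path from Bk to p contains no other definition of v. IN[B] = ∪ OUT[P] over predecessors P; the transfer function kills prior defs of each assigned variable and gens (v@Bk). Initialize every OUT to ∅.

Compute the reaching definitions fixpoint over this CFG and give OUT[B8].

Answer: {a@B4, a@B5, b@B0, c@B8, d@B1, d@B6, e@B2, e@B4, f@B2, f@B7}

Derivation:
Per-block solution:
  B0:   IN={a@B4, a@B5, b@B0, c@B2, c@B3, d@B6, e@B2, e@B4, f@B2}   OUT={a@B4, a@B5, b@B0, c@B0, d@B0, e@B2, e@B4, f@B2}
  B1:   IN={a@B4, a@B5, b@B0, c@B0, c@B3, d@B0, d@B1, e@B2, e@B4, f@B2}   OUT={a@B4, a@B5, b@B0, c@B0, c@B3, d@B1, e@B1, f@B2}
  B2:   IN={a@B4, a@B5, b@B0, c@B0, c@B3, d@B1, e@B1, f@B2}   OUT={a@B4, a@B5, b@B0, c@B2, d@B1, e@B2, f@B2}
  B3:   IN={a@B4, a@B5, b@B0, c@B2, d@B1, e@B2, f@B2}   OUT={a@B4, a@B5, b@B0, c@B3, d@B1, e@B2, f@B2}
  B4:   IN={a@B4, a@B5, b@B0, c@B3, d@B1, e@B2, f@B2}   OUT={a@B4, b@B0, c@B3, d@B1, e@B4, f@B2}
  B5:   IN={a@B4, b@B0, c@B3, d@B1, e@B4, f@B2}   OUT={a@B5, b@B0, c@B3, d@B5, e@B4, f@B2}
  B6:   IN={a@B4, a@B5, b@B0, c@B2, c@B3, d@B1, d@B5, e@B2, e@B4, f@B2}   OUT={a@B4, a@B5, b@B0, c@B2, c@B3, d@B6, e@B2, e@B4, f@B2}
  B7:   IN={a@B4, a@B5, b@B0, c@B2, c@B3, d@B6, e@B2, e@B4, f@B2}   OUT={a@B4, a@B5, b@B0, c@B2, c@B3, d@B6, e@B2, e@B4, f@B7}
  B8:   IN={a@B4, a@B5, b@B0, c@B2, c@B3, d@B1, d@B6, e@B2, e@B4, f@B2, f@B7}   OUT={a@B4, a@B5, b@B0, c@B8, d@B1, d@B6, e@B2, e@B4, f@B2, f@B7}

Merge at B8: IN[B8] = OUT[B4] ⊔ OUT[B7] = {a@B4, a@B5, b@B0, c@B2, c@B3, d@B1, d@B6, e@B2, e@B4, f@B2, f@B7}
Applying B8's transfer function to that IN value gives OUT[B8] (row B8 above).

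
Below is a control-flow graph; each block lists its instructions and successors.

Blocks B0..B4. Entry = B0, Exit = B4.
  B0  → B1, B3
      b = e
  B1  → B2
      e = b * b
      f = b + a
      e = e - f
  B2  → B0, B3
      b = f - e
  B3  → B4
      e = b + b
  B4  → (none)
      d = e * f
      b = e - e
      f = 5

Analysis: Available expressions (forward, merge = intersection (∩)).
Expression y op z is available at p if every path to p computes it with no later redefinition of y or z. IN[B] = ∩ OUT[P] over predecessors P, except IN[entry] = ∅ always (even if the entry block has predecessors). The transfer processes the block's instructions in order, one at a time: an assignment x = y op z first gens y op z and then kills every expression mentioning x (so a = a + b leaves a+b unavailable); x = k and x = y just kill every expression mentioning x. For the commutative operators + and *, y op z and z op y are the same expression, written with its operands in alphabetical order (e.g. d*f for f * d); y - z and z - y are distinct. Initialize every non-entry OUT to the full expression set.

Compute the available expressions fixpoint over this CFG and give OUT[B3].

Answer: {b+b}

Trace:
Fixpoint table:
  B0:  IN={}  OUT={}
  B1:  IN={}  OUT={a+b, b*b}
  B2:  IN={a+b, b*b}  OUT={f-e}
  B3:  IN={}  OUT={b+b}
  B4:  IN={b+b}  OUT={e-e}

Merge at B3: IN[B3] = OUT[B0] ∩ OUT[B2] = {}
Applying B3's transfer function to that IN value gives OUT[B3] (row B3 above).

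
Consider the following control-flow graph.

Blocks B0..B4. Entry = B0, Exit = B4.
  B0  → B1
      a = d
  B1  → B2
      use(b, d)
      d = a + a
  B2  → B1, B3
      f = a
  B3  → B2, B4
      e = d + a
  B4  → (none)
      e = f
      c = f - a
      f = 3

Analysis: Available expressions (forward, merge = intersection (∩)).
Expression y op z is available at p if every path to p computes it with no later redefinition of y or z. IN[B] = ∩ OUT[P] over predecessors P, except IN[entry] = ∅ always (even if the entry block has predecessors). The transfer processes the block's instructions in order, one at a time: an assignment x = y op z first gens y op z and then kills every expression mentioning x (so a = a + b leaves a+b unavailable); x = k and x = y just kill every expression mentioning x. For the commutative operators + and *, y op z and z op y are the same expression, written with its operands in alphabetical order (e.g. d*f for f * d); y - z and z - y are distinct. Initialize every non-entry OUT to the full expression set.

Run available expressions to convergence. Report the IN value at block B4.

Answer: {a+a, a+d}

Derivation:
Per-block solution:
  B0:  IN={}  OUT={}
  B1:  IN={}  OUT={a+a}
  B2:  IN={a+a}  OUT={a+a}
  B3:  IN={a+a}  OUT={a+a, a+d}
  B4:  IN={a+a, a+d}  OUT={a+a, a+d}

Merge at B4: IN[B4] = OUT[B3] = {a+a, a+d}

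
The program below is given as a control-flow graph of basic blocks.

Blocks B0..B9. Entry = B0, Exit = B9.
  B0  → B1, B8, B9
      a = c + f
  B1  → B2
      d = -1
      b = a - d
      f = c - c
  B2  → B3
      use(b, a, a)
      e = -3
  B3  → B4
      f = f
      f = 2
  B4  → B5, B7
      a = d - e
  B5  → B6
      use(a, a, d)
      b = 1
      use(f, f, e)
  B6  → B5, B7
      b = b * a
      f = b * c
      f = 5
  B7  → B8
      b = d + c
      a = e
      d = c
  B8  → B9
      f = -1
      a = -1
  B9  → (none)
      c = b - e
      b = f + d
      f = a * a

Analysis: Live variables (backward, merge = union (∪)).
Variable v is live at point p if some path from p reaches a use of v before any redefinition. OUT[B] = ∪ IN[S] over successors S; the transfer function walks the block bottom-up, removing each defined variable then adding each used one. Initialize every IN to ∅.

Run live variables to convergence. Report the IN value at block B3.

Fixpoint table:
  B0:  IN={b, c, d, e, f}  OUT={a, b, c, d, e, f}
  B1:  IN={a, c}  OUT={a, b, c, d, f}
  B2:  IN={a, b, c, d, f}  OUT={c, d, e, f}
  B3:  IN={c, d, e, f}  OUT={c, d, e, f}
  B4:  IN={c, d, e, f}  OUT={a, c, d, e, f}
  B5:  IN={a, c, d, e, f}  OUT={a, b, c, d, e}
  B6:  IN={a, b, c, d, e}  OUT={a, c, d, e, f}
  B7:  IN={c, d, e}  OUT={b, d, e}
  B8:  IN={b, d, e}  OUT={a, b, d, e, f}
  B9:  IN={a, b, d, e, f}  OUT={}

Merge at B3: OUT[B3] = IN[B4] = {c, d, e, f}
Applying B3's transfer function to that OUT value gives IN[B3] (row B3 above).

Answer: {c, d, e, f}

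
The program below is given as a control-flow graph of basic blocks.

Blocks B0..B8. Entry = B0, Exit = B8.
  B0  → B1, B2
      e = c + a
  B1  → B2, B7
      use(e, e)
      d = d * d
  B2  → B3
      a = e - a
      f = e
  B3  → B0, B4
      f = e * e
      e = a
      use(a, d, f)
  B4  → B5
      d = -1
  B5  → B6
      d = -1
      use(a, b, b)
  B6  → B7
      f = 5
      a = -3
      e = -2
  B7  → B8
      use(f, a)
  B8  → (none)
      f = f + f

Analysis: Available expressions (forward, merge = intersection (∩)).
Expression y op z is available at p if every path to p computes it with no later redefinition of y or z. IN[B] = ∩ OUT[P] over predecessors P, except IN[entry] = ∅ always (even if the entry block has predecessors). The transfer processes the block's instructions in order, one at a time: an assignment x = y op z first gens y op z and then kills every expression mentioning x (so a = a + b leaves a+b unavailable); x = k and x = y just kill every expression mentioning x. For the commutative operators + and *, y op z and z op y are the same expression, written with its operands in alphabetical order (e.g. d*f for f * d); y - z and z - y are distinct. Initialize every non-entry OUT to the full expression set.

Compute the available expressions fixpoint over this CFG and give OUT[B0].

Answer: {a+c}

Trace:
Per-block solution:
  B0: | IN={} | OUT={a+c}
  B1: | IN={a+c} | OUT={a+c}
  B2: | IN={a+c} | OUT={}
  B3: | IN={} | OUT={}
  B4: | IN={} | OUT={}
  B5: | IN={} | OUT={}
  B6: | IN={} | OUT={}
  B7: | IN={} | OUT={}
  B8: | IN={} | OUT={}

Merge at B0 (entry node, so the boundary value {} is joined with the incoming edge(s)): IN[B0] = {} ∩ OUT[B3] = {}
Applying B0's transfer function to that IN value gives OUT[B0] (row B0 above).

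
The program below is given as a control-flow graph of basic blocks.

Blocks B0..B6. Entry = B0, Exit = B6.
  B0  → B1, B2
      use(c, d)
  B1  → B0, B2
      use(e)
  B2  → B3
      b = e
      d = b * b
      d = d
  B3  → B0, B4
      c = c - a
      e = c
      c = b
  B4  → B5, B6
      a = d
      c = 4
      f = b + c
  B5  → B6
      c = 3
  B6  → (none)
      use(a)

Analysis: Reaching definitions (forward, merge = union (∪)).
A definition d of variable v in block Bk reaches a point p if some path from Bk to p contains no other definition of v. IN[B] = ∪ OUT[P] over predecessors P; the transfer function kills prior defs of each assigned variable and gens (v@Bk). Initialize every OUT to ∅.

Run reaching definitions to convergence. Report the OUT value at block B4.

Answer: {a@B4, b@B2, c@B4, d@B2, e@B3, f@B4}

Derivation:
Converged values:
  B0:   IN={b@B2, c@B3, d@B2, e@B3}   OUT={b@B2, c@B3, d@B2, e@B3}
  B1:   IN={b@B2, c@B3, d@B2, e@B3}   OUT={b@B2, c@B3, d@B2, e@B3}
  B2:   IN={b@B2, c@B3, d@B2, e@B3}   OUT={b@B2, c@B3, d@B2, e@B3}
  B3:   IN={b@B2, c@B3, d@B2, e@B3}   OUT={b@B2, c@B3, d@B2, e@B3}
  B4:   IN={b@B2, c@B3, d@B2, e@B3}   OUT={a@B4, b@B2, c@B4, d@B2, e@B3, f@B4}
  B5:   IN={a@B4, b@B2, c@B4, d@B2, e@B3, f@B4}   OUT={a@B4, b@B2, c@B5, d@B2, e@B3, f@B4}
  B6:   IN={a@B4, b@B2, c@B4, c@B5, d@B2, e@B3, f@B4}   OUT={a@B4, b@B2, c@B4, c@B5, d@B2, e@B3, f@B4}

Merge at B4: IN[B4] = OUT[B3] = {b@B2, c@B3, d@B2, e@B3}
Applying B4's transfer function to that IN value gives OUT[B4] (row B4 above).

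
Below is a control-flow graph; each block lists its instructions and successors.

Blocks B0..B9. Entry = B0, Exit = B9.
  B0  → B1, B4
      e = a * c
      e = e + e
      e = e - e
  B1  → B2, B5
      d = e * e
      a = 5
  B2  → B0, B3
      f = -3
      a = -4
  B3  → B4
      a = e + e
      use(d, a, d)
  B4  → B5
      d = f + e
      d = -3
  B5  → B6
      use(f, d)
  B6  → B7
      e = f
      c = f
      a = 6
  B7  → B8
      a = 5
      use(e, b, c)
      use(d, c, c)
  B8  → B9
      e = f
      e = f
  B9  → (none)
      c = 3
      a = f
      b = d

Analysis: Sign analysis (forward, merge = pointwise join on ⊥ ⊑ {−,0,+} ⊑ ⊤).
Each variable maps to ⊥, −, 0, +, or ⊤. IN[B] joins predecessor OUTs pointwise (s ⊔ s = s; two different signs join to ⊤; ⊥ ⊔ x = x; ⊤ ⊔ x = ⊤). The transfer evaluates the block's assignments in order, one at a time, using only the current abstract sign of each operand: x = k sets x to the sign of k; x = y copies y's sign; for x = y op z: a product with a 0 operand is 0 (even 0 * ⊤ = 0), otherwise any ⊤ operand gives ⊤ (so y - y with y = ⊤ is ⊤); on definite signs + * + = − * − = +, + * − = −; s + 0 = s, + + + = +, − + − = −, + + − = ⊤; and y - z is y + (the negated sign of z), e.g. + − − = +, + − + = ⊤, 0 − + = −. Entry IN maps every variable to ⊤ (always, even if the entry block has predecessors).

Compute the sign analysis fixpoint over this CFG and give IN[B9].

Converged values:
  B0:  IN=(all ⊤)  OUT=(all ⊤)
  B1:  IN=(all ⊤)  OUT={a:+; rest ⊤}
  B2:  IN={a:+; rest ⊤}  OUT={a:-, f:-; rest ⊤}
  B3:  IN={a:-, f:-; rest ⊤}  OUT={f:-; rest ⊤}
  B4:  IN=(all ⊤)  OUT={d:-; rest ⊤}
  B5:  IN=(all ⊤)  OUT=(all ⊤)
  B6:  IN=(all ⊤)  OUT={a:+; rest ⊤}
  B7:  IN={a:+; rest ⊤}  OUT={a:+; rest ⊤}
  B8:  IN={a:+; rest ⊤}  OUT={a:+; rest ⊤}
  B9:  IN={a:+; rest ⊤}  OUT={c:+; rest ⊤}

Merge at B9: IN[B9] = OUT[B8] = {a: +, b: ⊤, c: ⊤, d: ⊤, e: ⊤, f: ⊤}

Answer: {a: +, b: ⊤, c: ⊤, d: ⊤, e: ⊤, f: ⊤}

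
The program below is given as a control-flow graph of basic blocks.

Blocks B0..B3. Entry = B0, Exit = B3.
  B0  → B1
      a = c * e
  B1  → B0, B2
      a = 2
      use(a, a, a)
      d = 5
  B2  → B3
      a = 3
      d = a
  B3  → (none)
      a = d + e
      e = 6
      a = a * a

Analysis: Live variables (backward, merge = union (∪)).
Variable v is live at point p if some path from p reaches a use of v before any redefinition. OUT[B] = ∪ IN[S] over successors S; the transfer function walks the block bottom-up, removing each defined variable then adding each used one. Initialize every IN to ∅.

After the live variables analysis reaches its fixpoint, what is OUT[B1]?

Fixpoint table:
  B0:  IN={c, e}  OUT={c, e}
  B1:  IN={c, e}  OUT={c, e}
  B2:  IN={e}  OUT={d, e}
  B3:  IN={d, e}  OUT={}

Merge at B1: OUT[B1] = IN[B0] ⊔ IN[B2] = {c, e}

Answer: {c, e}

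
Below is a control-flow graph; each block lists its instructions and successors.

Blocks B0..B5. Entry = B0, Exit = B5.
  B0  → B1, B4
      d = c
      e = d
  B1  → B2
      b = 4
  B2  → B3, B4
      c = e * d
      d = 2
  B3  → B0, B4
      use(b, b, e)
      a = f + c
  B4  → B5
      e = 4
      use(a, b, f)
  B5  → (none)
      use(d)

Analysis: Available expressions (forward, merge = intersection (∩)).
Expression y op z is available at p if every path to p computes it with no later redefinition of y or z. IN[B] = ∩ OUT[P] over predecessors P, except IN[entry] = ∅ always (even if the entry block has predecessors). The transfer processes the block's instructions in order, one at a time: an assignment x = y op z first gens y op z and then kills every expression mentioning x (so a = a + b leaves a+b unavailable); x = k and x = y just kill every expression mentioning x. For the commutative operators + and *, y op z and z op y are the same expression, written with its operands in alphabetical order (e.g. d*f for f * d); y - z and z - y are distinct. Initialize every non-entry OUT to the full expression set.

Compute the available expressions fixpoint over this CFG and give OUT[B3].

Converged values:
  B0: | IN={} | OUT={}
  B1: | IN={} | OUT={}
  B2: | IN={} | OUT={}
  B3: | IN={} | OUT={c+f}
  B4: | IN={} | OUT={}
  B5: | IN={} | OUT={}

Merge at B3: IN[B3] = OUT[B2] = {}
Applying B3's transfer function to that IN value gives OUT[B3] (row B3 above).

Answer: {c+f}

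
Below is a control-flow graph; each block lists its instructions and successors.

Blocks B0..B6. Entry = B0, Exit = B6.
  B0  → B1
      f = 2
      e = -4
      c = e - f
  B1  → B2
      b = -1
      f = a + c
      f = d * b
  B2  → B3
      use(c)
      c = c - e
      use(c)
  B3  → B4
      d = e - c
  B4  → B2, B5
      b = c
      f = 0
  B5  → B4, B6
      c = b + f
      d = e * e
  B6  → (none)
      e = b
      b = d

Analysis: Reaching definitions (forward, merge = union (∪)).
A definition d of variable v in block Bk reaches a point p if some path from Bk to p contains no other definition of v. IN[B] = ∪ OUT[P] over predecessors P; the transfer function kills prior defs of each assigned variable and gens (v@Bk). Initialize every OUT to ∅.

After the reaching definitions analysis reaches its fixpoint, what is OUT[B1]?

Answer: {b@B1, c@B0, e@B0, f@B1}

Working:
Per-block solution:
  B0:   IN={}   OUT={c@B0, e@B0, f@B0}
  B1:   IN={c@B0, e@B0, f@B0}   OUT={b@B1, c@B0, e@B0, f@B1}
  B2:   IN={b@B1, b@B4, c@B0, c@B2, c@B5, d@B3, d@B5, e@B0, f@B1, f@B4}   OUT={b@B1, b@B4, c@B2, d@B3, d@B5, e@B0, f@B1, f@B4}
  B3:   IN={b@B1, b@B4, c@B2, d@B3, d@B5, e@B0, f@B1, f@B4}   OUT={b@B1, b@B4, c@B2, d@B3, e@B0, f@B1, f@B4}
  B4:   IN={b@B1, b@B4, c@B2, c@B5, d@B3, d@B5, e@B0, f@B1, f@B4}   OUT={b@B4, c@B2, c@B5, d@B3, d@B5, e@B0, f@B4}
  B5:   IN={b@B4, c@B2, c@B5, d@B3, d@B5, e@B0, f@B4}   OUT={b@B4, c@B5, d@B5, e@B0, f@B4}
  B6:   IN={b@B4, c@B5, d@B5, e@B0, f@B4}   OUT={b@B6, c@B5, d@B5, e@B6, f@B4}

Merge at B1: IN[B1] = OUT[B0] = {c@B0, e@B0, f@B0}
Applying B1's transfer function to that IN value gives OUT[B1] (row B1 above).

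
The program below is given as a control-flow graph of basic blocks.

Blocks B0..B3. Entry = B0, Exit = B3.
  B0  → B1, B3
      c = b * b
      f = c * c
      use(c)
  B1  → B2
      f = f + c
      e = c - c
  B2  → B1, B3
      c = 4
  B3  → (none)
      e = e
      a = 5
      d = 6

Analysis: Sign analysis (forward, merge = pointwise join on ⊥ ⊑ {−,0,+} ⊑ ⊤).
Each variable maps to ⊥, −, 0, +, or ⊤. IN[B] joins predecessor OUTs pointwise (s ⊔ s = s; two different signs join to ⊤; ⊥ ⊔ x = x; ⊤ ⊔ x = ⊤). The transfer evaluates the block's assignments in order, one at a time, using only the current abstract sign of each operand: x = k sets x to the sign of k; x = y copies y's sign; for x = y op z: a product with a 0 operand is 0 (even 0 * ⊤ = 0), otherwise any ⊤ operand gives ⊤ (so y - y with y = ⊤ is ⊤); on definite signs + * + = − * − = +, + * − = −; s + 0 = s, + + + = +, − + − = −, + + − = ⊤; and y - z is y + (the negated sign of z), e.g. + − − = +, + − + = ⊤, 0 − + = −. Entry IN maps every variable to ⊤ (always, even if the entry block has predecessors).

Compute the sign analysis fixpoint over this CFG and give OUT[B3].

Answer: {a: +, b: ⊤, c: ⊤, d: +, e: ⊤, f: ⊤}

Trace:
Converged values:
  B0:   IN=(all ⊤)   OUT=(all ⊤)
  B1:   IN=(all ⊤)   OUT=(all ⊤)
  B2:   IN=(all ⊤)   OUT={c:+; rest ⊤}
  B3:   IN=(all ⊤)   OUT={a:+, d:+; rest ⊤}

Merge at B3: IN[B3] = OUT[B0] ⊔ OUT[B2] = {a: ⊤, b: ⊤, c: ⊤, d: ⊤, e: ⊤, f: ⊤}
Applying B3's transfer function to that IN value gives OUT[B3] (row B3 above).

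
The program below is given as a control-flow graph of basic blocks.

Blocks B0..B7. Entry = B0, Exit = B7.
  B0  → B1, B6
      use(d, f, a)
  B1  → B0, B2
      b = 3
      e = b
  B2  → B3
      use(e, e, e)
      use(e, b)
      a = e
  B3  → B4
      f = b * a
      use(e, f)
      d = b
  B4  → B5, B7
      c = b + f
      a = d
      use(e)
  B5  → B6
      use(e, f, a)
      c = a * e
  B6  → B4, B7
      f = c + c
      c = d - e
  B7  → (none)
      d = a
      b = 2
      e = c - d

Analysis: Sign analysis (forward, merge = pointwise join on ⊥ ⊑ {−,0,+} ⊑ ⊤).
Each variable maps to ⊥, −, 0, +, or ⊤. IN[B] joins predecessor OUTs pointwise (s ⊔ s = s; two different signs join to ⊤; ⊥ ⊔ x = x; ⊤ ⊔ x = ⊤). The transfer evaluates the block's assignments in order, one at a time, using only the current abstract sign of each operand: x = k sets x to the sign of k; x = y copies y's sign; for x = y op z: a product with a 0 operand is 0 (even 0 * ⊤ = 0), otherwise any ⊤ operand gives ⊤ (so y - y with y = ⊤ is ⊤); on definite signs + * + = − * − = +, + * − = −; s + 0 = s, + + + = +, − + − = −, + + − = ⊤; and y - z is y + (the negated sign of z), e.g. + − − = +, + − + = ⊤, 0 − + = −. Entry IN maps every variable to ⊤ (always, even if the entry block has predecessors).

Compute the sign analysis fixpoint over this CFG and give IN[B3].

Converged values:
  B0:  IN=(all ⊤)  OUT=(all ⊤)
  B1:  IN=(all ⊤)  OUT={b:+, e:+; rest ⊤}
  B2:  IN={b:+, e:+; rest ⊤}  OUT={a:+, b:+, e:+; rest ⊤}
  B3:  IN={a:+, b:+, e:+; rest ⊤}  OUT={a:+, b:+, d:+, e:+, f:+; rest ⊤}
  B4:  IN=(all ⊤)  OUT=(all ⊤)
  B5:  IN=(all ⊤)  OUT=(all ⊤)
  B6:  IN=(all ⊤)  OUT=(all ⊤)
  B7:  IN=(all ⊤)  OUT={b:+; rest ⊤}

Merge at B3: IN[B3] = OUT[B2] = {a: +, b: +, c: ⊤, d: ⊤, e: +, f: ⊤}

Answer: {a: +, b: +, c: ⊤, d: ⊤, e: +, f: ⊤}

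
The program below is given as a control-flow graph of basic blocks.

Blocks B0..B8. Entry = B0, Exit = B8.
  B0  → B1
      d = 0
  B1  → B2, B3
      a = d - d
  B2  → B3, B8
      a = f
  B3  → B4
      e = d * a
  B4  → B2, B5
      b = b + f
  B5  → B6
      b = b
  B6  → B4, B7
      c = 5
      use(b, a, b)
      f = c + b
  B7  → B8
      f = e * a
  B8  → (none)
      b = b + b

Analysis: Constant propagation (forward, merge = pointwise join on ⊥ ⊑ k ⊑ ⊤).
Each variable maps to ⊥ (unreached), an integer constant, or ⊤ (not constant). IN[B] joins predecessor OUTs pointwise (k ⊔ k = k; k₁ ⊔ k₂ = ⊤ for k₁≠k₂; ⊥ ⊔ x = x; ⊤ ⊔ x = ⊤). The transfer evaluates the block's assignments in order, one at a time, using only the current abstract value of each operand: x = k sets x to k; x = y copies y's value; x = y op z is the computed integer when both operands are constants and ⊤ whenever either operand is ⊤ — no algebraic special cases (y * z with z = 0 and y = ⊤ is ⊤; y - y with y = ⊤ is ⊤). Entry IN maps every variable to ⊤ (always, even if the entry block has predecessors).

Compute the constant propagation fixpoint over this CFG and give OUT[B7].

Answer: {a: ⊤, b: ⊤, c: 5, d: 0, e: ⊤, f: ⊤}

Working:
Converged values:
  B0:  IN=(all ⊤)  OUT={d:0; rest ⊤}
  B1:  IN={d:0; rest ⊤}  OUT={a:0, d:0; rest ⊤}
  B2:  IN={d:0; rest ⊤}  OUT={d:0; rest ⊤}
  B3:  IN={d:0; rest ⊤}  OUT={d:0; rest ⊤}
  B4:  IN={d:0; rest ⊤}  OUT={d:0; rest ⊤}
  B5:  IN={d:0; rest ⊤}  OUT={d:0; rest ⊤}
  B6:  IN={d:0; rest ⊤}  OUT={c:5, d:0; rest ⊤}
  B7:  IN={c:5, d:0; rest ⊤}  OUT={c:5, d:0; rest ⊤}
  B8:  IN={d:0; rest ⊤}  OUT={d:0; rest ⊤}

Merge at B7: IN[B7] = OUT[B6] = {a: ⊤, b: ⊤, c: 5, d: 0, e: ⊤, f: ⊤}
Applying B7's transfer function to that IN value gives OUT[B7] (row B7 above).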